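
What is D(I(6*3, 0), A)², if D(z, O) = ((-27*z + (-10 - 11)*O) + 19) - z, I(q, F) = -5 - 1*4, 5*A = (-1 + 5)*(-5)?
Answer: 126025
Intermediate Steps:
A = -4 (A = ((-1 + 5)*(-5))/5 = (4*(-5))/5 = (⅕)*(-20) = -4)
I(q, F) = -9 (I(q, F) = -5 - 4 = -9)
D(z, O) = 19 - 28*z - 21*O (D(z, O) = ((-27*z - 21*O) + 19) - z = (19 - 27*z - 21*O) - z = 19 - 28*z - 21*O)
D(I(6*3, 0), A)² = (19 - 28*(-9) - 21*(-4))² = (19 + 252 + 84)² = 355² = 126025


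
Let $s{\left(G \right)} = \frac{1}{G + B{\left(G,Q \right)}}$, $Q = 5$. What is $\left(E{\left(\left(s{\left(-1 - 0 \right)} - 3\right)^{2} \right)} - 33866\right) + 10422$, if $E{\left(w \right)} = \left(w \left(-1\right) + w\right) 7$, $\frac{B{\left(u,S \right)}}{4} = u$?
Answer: $-23444$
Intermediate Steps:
$B{\left(u,S \right)} = 4 u$
$s{\left(G \right)} = \frac{1}{5 G}$ ($s{\left(G \right)} = \frac{1}{G + 4 G} = \frac{1}{5 G}$)
$E{\left(w \right)} = 0$ ($E{\left(w \right)} = \left(- w + w\right) 7 = 0 \cdot 7 = 0$)
$\left(E{\left(\left(s{\left(-1 - 0 \right)} - 3\right)^{2} \right)} - 33866\right) + 10422 = \left(0 - 33866\right) + 10422 = -33866 + 10422 = -23444$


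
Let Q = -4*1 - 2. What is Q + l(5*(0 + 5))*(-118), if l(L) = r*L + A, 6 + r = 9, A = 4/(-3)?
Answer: -26096/3 ≈ -8698.7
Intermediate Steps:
A = -4/3 (A = 4*(-⅓) = -4/3 ≈ -1.3333)
r = 3 (r = -6 + 9 = 3)
Q = -6 (Q = -4 - 2 = -6)
l(L) = -4/3 + 3*L (l(L) = 3*L - 4/3 = -4/3 + 3*L)
Q + l(5*(0 + 5))*(-118) = -6 + (-4/3 + 3*(5*(0 + 5)))*(-118) = -6 + (-4/3 + 3*(5*5))*(-118) = -6 + (-4/3 + 3*25)*(-118) = -6 + (-4/3 + 75)*(-118) = -6 + (221/3)*(-118) = -6 - 26078/3 = -26096/3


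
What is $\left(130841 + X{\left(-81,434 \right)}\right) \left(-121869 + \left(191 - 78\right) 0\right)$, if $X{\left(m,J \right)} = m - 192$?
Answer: $-15912191592$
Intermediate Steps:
$X{\left(m,J \right)} = -192 + m$ ($X{\left(m,J \right)} = m - 192 = -192 + m$)
$\left(130841 + X{\left(-81,434 \right)}\right) \left(-121869 + \left(191 - 78\right) 0\right) = \left(130841 - 273\right) \left(-121869 + \left(191 - 78\right) 0\right) = \left(130841 - 273\right) \left(-121869 + 113 \cdot 0\right) = 130568 \left(-121869 + 0\right) = 130568 \left(-121869\right) = -15912191592$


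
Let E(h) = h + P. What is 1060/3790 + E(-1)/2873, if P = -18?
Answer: 297337/1088867 ≈ 0.27307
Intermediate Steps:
E(h) = -18 + h (E(h) = h - 18 = -18 + h)
1060/3790 + E(-1)/2873 = 1060/3790 + (-18 - 1)/2873 = 1060*(1/3790) - 19*1/2873 = 106/379 - 19/2873 = 297337/1088867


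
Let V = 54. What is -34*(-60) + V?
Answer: 2094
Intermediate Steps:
-34*(-60) + V = -34*(-60) + 54 = 2040 + 54 = 2094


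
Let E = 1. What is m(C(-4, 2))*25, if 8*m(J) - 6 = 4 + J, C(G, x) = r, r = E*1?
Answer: 275/8 ≈ 34.375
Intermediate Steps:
r = 1 (r = 1*1 = 1)
C(G, x) = 1
m(J) = 5/4 + J/8 (m(J) = ¾ + (4 + J)/8 = ¾ + (½ + J/8) = 5/4 + J/8)
m(C(-4, 2))*25 = (5/4 + (⅛)*1)*25 = (5/4 + ⅛)*25 = (11/8)*25 = 275/8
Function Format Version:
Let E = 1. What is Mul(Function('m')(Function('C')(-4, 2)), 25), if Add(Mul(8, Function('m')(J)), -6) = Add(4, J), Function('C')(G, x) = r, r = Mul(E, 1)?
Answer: Rational(275, 8) ≈ 34.375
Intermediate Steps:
r = 1 (r = Mul(1, 1) = 1)
Function('C')(G, x) = 1
Function('m')(J) = Add(Rational(5, 4), Mul(Rational(1, 8), J)) (Function('m')(J) = Add(Rational(3, 4), Mul(Rational(1, 8), Add(4, J))) = Add(Rational(3, 4), Add(Rational(1, 2), Mul(Rational(1, 8), J))) = Add(Rational(5, 4), Mul(Rational(1, 8), J)))
Mul(Function('m')(Function('C')(-4, 2)), 25) = Mul(Add(Rational(5, 4), Mul(Rational(1, 8), 1)), 25) = Mul(Add(Rational(5, 4), Rational(1, 8)), 25) = Mul(Rational(11, 8), 25) = Rational(275, 8)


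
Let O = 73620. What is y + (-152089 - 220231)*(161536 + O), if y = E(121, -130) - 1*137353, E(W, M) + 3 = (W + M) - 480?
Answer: -87553419765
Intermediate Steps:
E(W, M) = -483 + M + W (E(W, M) = -3 + ((W + M) - 480) = -3 + ((M + W) - 480) = -3 + (-480 + M + W) = -483 + M + W)
y = -137845 (y = (-483 - 130 + 121) - 1*137353 = -492 - 137353 = -137845)
y + (-152089 - 220231)*(161536 + O) = -137845 + (-152089 - 220231)*(161536 + 73620) = -137845 - 372320*235156 = -137845 - 87553281920 = -87553419765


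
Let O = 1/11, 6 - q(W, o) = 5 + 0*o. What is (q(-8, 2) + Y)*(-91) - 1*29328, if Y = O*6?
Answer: -324155/11 ≈ -29469.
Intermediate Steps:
q(W, o) = 1 (q(W, o) = 6 - (5 + 0*o) = 6 - (5 + 0) = 6 - 1*5 = 6 - 5 = 1)
O = 1/11 ≈ 0.090909
Y = 6/11 (Y = (1/11)*6 = 6/11 ≈ 0.54545)
(q(-8, 2) + Y)*(-91) - 1*29328 = (1 + 6/11)*(-91) - 1*29328 = (17/11)*(-91) - 29328 = -1547/11 - 29328 = -324155/11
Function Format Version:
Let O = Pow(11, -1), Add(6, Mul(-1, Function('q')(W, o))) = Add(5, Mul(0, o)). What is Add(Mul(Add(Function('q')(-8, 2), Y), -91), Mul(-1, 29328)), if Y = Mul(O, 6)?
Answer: Rational(-324155, 11) ≈ -29469.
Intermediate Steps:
Function('q')(W, o) = 1 (Function('q')(W, o) = Add(6, Mul(-1, Add(5, Mul(0, o)))) = Add(6, Mul(-1, Add(5, 0))) = Add(6, Mul(-1, 5)) = Add(6, -5) = 1)
O = Rational(1, 11) ≈ 0.090909
Y = Rational(6, 11) (Y = Mul(Rational(1, 11), 6) = Rational(6, 11) ≈ 0.54545)
Add(Mul(Add(Function('q')(-8, 2), Y), -91), Mul(-1, 29328)) = Add(Mul(Add(1, Rational(6, 11)), -91), Mul(-1, 29328)) = Add(Mul(Rational(17, 11), -91), -29328) = Add(Rational(-1547, 11), -29328) = Rational(-324155, 11)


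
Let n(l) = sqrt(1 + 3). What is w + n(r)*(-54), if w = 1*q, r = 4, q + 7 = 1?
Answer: -114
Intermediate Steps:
q = -6 (q = -7 + 1 = -6)
n(l) = 2 (n(l) = sqrt(4) = 2)
w = -6 (w = 1*(-6) = -6)
w + n(r)*(-54) = -6 + 2*(-54) = -6 - 108 = -114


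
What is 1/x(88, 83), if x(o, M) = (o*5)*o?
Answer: 1/38720 ≈ 2.5826e-5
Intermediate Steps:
x(o, M) = 5*o**2 (x(o, M) = (5*o)*o = 5*o**2)
1/x(88, 83) = 1/(5*88**2) = 1/(5*7744) = 1/38720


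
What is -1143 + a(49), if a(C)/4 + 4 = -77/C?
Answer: -8157/7 ≈ -1165.3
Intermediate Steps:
a(C) = -16 - 308/C (a(C) = -16 + 4*(-77/C) = -16 - 308/C)
-1143 + a(49) = -1143 + (-16 - 308/49) = -1143 + (-16 - 308*1/49) = -1143 + (-16 - 44/7) = -1143 - 156/7 = -8157/7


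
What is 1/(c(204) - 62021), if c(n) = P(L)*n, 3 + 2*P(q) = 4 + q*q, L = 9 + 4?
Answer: -1/44681 ≈ -2.2381e-5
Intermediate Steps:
L = 13
P(q) = ½ + q²/2 (P(q) = -3/2 + (4 + q*q)/2 = -3/2 + (4 + q²)/2 = -3/2 + (2 + q²/2) = ½ + q²/2)
c(n) = 85*n (c(n) = (½ + (½)*13²)*n = (½ + (½)*169)*n = (½ + 169/2)*n = 85*n)
1/(c(204) - 62021) = 1/(85*204 - 62021) = 1/(17340 - 62021) = 1/(-44681) = -1/44681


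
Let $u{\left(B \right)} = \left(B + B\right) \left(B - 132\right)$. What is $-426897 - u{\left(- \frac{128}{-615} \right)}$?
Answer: $- \frac{161442368513}{378225} \approx -4.2684 \cdot 10^{5}$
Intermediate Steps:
$u{\left(B \right)} = 2 B \left(-132 + B\right)$
$-426897 - u{\left(- \frac{128}{-615} \right)} = -426897 - 2 \left(- \frac{128}{-615}\right) \left(-132 - \frac{128}{-615}\right) = -426897 - 2 \left(\left(-128\right) \left(- \frac{1}{615}\right)\right) \left(-132 - - \frac{128}{615}\right) = -426897 - 2 \cdot \frac{128}{615} \left(-132 + \frac{128}{615}\right) = -426897 - 2 \cdot \frac{128}{615} \left(- \frac{81052}{615}\right) = -426897 - - \frac{20749312}{378225} = -426897 + \frac{20749312}{378225} = - \frac{161442368513}{378225}$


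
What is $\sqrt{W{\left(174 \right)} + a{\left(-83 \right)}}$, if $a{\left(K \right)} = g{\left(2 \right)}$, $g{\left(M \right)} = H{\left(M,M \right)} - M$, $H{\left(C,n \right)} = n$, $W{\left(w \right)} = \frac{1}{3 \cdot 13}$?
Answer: $\frac{\sqrt{39}}{39} \approx 0.16013$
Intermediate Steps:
$W{\left(w \right)} = \frac{1}{39}$
$g{\left(M \right)} = 0$ ($g{\left(M \right)} = M - M = 0$)
$a{\left(K \right)} = 0$
$\sqrt{W{\left(174 \right)} + a{\left(-83 \right)}} = \sqrt{\frac{1}{39} + 0} = \sqrt{\frac{1}{39}} = \frac{\sqrt{39}}{39}$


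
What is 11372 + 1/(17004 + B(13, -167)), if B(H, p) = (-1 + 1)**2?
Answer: 193369489/17004 ≈ 11372.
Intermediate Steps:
B(H, p) = 0 (B(H, p) = 0**2 = 0)
11372 + 1/(17004 + B(13, -167)) = 11372 + 1/(17004 + 0) = 11372 + 1/17004 = 193369489/17004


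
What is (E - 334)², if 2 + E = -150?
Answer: 236196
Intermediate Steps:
E = -152 (E = -2 - 150 = -152)
(E - 334)² = (-152 - 334)² = (-486)² = 236196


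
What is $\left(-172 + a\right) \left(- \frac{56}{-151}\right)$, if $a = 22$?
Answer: $- \frac{8400}{151} \approx -55.629$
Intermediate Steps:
$\left(-172 + a\right) \left(- \frac{56}{-151}\right) = \left(-172 + 22\right) \left(- \frac{56}{-151}\right) = - 150 \left(\left(-56\right) \left(- \frac{1}{151}\right)\right) = \left(-150\right) \frac{56}{151} = - \frac{8400}{151}$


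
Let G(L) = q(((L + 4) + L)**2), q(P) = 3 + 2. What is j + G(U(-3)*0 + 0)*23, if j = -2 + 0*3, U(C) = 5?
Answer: 113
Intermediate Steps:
j = -2 (j = -2 + 0 = -2)
q(P) = 5
G(L) = 5
j + G(U(-3)*0 + 0)*23 = -2 + 5*23 = -2 + 115 = 113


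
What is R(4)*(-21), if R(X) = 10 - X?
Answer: -126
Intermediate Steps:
R(4)*(-21) = (10 - 1*4)*(-21) = (10 - 4)*(-21) = 6*(-21) = -126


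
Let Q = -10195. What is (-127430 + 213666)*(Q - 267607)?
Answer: -23956533272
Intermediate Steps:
(-127430 + 213666)*(Q - 267607) = (-127430 + 213666)*(-10195 - 267607) = 86236*(-277802) = -23956533272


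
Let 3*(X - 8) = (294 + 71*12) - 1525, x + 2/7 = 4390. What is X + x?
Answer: 89699/21 ≈ 4271.4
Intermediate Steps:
x = 30728/7 (x = -2/7 + 4390 = 30728/7 ≈ 4389.7)
X = -355/3 (X = 8 + ((294 + 71*12) - 1525)/3 = 8 + ((294 + 852) - 1525)/3 = 8 + (1146 - 1525)/3 = 8 + (⅓)*(-379) = 8 - 379/3 = -355/3 ≈ -118.33)
X + x = -355/3 + 30728/7 = 89699/21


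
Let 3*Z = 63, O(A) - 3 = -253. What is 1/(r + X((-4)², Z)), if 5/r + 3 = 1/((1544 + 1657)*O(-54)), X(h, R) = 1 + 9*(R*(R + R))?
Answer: 2400751/19055560939 ≈ 0.00012599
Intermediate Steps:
O(A) = -250 (O(A) = 3 - 253 = -250)
Z = 21 (Z = (⅓)*63 = 21)
X(h, R) = 1 + 18*R² (X(h, R) = 1 + 9*(R*(2*R)) = 1 + 9*(2*R²) = 1 + 18*R²)
r = -4001250/2400751 (r = 5/(-3 + 1/((1544 + 1657)*(-250))) = 5/(-3 - 1/250/3201) = 5/(-3 + (1/3201)*(-1/250)) = 5/(-3 - 1/800250) = 5/(-2400751/800250) = 5*(-800250/2400751) = -4001250/2400751 ≈ -1.6667)
1/(r + X((-4)², Z)) = 1/(-4001250/2400751 + (1 + 18*21²)) = 1/(-4001250/2400751 + (1 + 18*441)) = 1/(-4001250/2400751 + (1 + 7938)) = 1/(-4001250/2400751 + 7939) = 1/(19055560939/2400751) = 2400751/19055560939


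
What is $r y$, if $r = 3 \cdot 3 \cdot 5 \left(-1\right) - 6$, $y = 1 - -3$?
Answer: $-204$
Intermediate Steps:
$y = 4$ ($y = 1 + 3 = 4$)
$r = -51$ ($r = 9 \cdot 5 \left(-1\right) - 6 = 45 \left(-1\right) - 6 = -45 - 6 = -51$)
$r y = \left(-51\right) 4 = -204$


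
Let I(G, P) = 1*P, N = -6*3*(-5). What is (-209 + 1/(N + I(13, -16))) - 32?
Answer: -17833/74 ≈ -240.99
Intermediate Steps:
N = 90 (N = -18*(-5) = 90)
I(G, P) = P
(-209 + 1/(N + I(13, -16))) - 32 = (-209 + 1/(90 - 16)) - 32 = (-209 + 1/74) - 32 = -15465/74 - 32 = -17833/74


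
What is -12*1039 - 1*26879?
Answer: -39347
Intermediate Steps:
-12*1039 - 1*26879 = -12468 - 26879 = -39347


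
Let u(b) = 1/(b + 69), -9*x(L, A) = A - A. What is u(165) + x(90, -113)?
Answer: 1/234 ≈ 0.0042735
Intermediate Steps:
x(L, A) = 0 (x(L, A) = -(A - A)/9 = -⅑*0 = 0)
u(b) = 1/(69 + b)
u(165) + x(90, -113) = 1/(69 + 165) + 0 = 1/234 + 0 = 1/234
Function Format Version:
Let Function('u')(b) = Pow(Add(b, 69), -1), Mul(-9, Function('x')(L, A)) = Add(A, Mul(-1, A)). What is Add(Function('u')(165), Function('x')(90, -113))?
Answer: Rational(1, 234) ≈ 0.0042735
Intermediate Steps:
Function('x')(L, A) = 0 (Function('x')(L, A) = Mul(Rational(-1, 9), Add(A, Mul(-1, A))) = Mul(Rational(-1, 9), 0) = 0)
Function('u')(b) = Pow(Add(69, b), -1)
Add(Function('u')(165), Function('x')(90, -113)) = Add(Pow(Add(69, 165), -1), 0) = Add(Pow(234, -1), 0) = Add(Rational(1, 234), 0) = Rational(1, 234)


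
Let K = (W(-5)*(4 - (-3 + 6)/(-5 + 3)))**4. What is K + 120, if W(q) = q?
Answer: 9152545/16 ≈ 5.7203e+5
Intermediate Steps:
K = 9150625/16 (K = (-5*(4 - (-3 + 6)/(-5 + 3)))**4 = (-5*(4 - 3/(-2)))**4 = (-5*(4 - 3*(-1)/2))**4 = (-5*(4 - 1*(-3/2)))**4 = (-5*(4 + 3/2))**4 = (-5*11/2)**4 = (-55/2)**4 = 9150625/16 ≈ 5.7191e+5)
K + 120 = 9150625/16 + 120 = 9152545/16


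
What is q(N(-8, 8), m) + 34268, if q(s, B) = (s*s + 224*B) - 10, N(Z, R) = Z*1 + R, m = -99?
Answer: 12082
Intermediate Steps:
N(Z, R) = R + Z (N(Z, R) = Z + R = R + Z)
q(s, B) = -10 + s² + 224*B (q(s, B) = (s² + 224*B) - 10 = -10 + s² + 224*B)
q(N(-8, 8), m) + 34268 = (-10 + (8 - 8)² + 224*(-99)) + 34268 = (-10 + 0² - 22176) + 34268 = (-10 + 0 - 22176) + 34268 = -22186 + 34268 = 12082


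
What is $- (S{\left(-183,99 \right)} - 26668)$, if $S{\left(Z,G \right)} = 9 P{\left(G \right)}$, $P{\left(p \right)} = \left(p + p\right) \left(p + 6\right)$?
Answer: $-160442$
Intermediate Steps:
$P{\left(p \right)} = 2 p \left(6 + p\right)$
$S{\left(Z,G \right)} = 18 G \left(6 + G\right)$ ($S{\left(Z,G \right)} = 9 \cdot 2 G \left(6 + G\right) = 18 G \left(6 + G\right)$)
$- (S{\left(-183,99 \right)} - 26668) = - (18 \cdot 99 \left(6 + 99\right) - 26668) = - (18 \cdot 99 \cdot 105 - 26668) = - (187110 - 26668) = \left(-1\right) 160442 = -160442$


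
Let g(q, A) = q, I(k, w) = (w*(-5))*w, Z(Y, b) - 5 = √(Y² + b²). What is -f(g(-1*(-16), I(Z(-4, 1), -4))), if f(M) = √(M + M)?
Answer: -4*√2 ≈ -5.6569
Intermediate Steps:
Z(Y, b) = 5 + √(Y² + b²)
I(k, w) = -5*w² (I(k, w) = (-5*w)*w = -5*w²)
f(M) = √2*√M (f(M) = √(2*M) = √2*√M)
-f(g(-1*(-16), I(Z(-4, 1), -4))) = -√2*√(-1*(-16)) = -√2*√16 = -√2*4 = -4*√2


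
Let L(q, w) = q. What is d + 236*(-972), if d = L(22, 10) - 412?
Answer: -229782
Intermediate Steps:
d = -390 (d = 22 - 412 = -390)
d + 236*(-972) = -390 + 236*(-972) = -390 - 229392 = -229782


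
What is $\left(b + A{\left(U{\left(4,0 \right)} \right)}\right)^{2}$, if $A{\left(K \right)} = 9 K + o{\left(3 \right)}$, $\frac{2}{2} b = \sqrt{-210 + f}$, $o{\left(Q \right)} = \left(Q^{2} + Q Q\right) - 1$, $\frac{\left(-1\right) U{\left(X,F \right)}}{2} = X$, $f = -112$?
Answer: $\left(55 - i \sqrt{322}\right)^{2} \approx 2703.0 - 1973.9 i$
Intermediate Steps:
$U{\left(X,F \right)} = - 2 X$
$o{\left(Q \right)} = -1 + 2 Q^{2}$ ($o{\left(Q \right)} = \left(Q^{2} + Q^{2}\right) - 1 = 2 Q^{2} - 1 = -1 + 2 Q^{2}$)
$b = i \sqrt{322}$ ($b = \sqrt{-210 - 112} = \sqrt{-322} = i \sqrt{322} \approx 17.944 i$)
$A{\left(K \right)} = 17 + 9 K$ ($A{\left(K \right)} = 9 K - \left(1 - 2 \cdot 3^{2}\right) = 9 K + \left(-1 + 2 \cdot 9\right) = 9 K + \left(-1 + 18\right) = 9 K + 17 = 17 + 9 K$)
$\left(b + A{\left(U{\left(4,0 \right)} \right)}\right)^{2} = \left(i \sqrt{322} + \left(17 + 9 \left(\left(-2\right) 4\right)\right)\right)^{2} = \left(i \sqrt{322} + \left(17 + 9 \left(-8\right)\right)\right)^{2} = \left(i \sqrt{322} + \left(17 - 72\right)\right)^{2} = \left(i \sqrt{322} - 55\right)^{2} = \left(-55 + i \sqrt{322}\right)^{2}$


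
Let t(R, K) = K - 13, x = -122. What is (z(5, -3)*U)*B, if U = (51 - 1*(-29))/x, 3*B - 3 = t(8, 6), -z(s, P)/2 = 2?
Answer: -640/183 ≈ -3.4973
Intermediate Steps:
z(s, P) = -4 (z(s, P) = -2*2 = -4)
t(R, K) = -13 + K
B = -4/3 (B = 1 + (-13 + 6)/3 = 1 + (⅓)*(-7) = 1 - 7/3 = -4/3 ≈ -1.3333)
U = -40/61 (U = (51 - 1*(-29))/(-122) = (51 + 29)*(-1/122) = 80*(-1/122) = -40/61 ≈ -0.65574)
(z(5, -3)*U)*B = -4*(-40/61)*(-4/3) = (160/61)*(-4/3) = -640/183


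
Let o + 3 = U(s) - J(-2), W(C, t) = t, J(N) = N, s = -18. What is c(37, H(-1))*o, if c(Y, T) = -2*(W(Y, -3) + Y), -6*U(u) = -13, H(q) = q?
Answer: -238/3 ≈ -79.333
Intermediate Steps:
U(u) = 13/6 (U(u) = -⅙*(-13) = 13/6)
c(Y, T) = 6 - 2*Y (c(Y, T) = -2*(-3 + Y) = 6 - 2*Y)
o = 7/6 (o = -3 + (13/6 - 1*(-2)) = -3 + (13/6 + 2) = -3 + 25/6 = 7/6 ≈ 1.1667)
c(37, H(-1))*o = (6 - 2*37)*(7/6) = (6 - 74)*(7/6) = -68*7/6 = -238/3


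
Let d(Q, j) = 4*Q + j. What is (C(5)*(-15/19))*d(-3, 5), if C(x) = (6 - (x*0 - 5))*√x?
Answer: 1155*√5/19 ≈ 135.93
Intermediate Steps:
d(Q, j) = j + 4*Q
C(x) = 11*√x (C(x) = (6 - (0 - 5))*√x = (6 - 1*(-5))*√x = (6 + 5)*√x = 11*√x)
(C(5)*(-15/19))*d(-3, 5) = ((11*√5)*(-15/19))*(5 + 4*(-3)) = ((11*√5)*(-15*1/19))*(5 - 12) = ((11*√5)*(-15/19))*(-7) = -165*√5/19*(-7) = 1155*√5/19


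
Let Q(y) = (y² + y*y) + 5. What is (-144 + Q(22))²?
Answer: 687241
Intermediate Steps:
Q(y) = 5 + 2*y² (Q(y) = (y² + y²) + 5 = 2*y² + 5 = 5 + 2*y²)
(-144 + Q(22))² = (-144 + (5 + 2*22²))² = (-144 + (5 + 2*484))² = (-144 + (5 + 968))² = (-144 + 973)² = 829² = 687241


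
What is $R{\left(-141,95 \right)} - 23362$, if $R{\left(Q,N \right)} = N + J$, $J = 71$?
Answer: $-23196$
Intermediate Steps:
$R{\left(Q,N \right)} = 71 + N$ ($R{\left(Q,N \right)} = N + 71 = 71 + N$)
$R{\left(-141,95 \right)} - 23362 = \left(71 + 95\right) - 23362 = 166 - 23362 = -23196$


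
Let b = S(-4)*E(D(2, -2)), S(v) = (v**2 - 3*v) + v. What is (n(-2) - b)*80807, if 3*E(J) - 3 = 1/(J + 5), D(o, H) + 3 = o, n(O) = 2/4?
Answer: -4121157/2 ≈ -2.0606e+6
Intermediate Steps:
n(O) = 1/2 (n(O) = 2*(1/4) = 1/2)
D(o, H) = -3 + o
E(J) = 1 + 1/(3*(5 + J)) (E(J) = 1 + 1/(3*(J + 5)) = 1 + 1/(3*(5 + J)))
S(v) = v**2 - 2*v
b = 26 (b = (-4*(-2 - 4))*((16/3 + (-3 + 2))/(5 + (-3 + 2))) = (-4*(-6))*((16/3 - 1)/(5 - 1)) = 24*((13/3)/4) = 24*((1/4)*(13/3)) = 24*(13/12) = 26)
(n(-2) - b)*80807 = (1/2 - 1*26)*80807 = (1/2 - 26)*80807 = -51/2*80807 = -4121157/2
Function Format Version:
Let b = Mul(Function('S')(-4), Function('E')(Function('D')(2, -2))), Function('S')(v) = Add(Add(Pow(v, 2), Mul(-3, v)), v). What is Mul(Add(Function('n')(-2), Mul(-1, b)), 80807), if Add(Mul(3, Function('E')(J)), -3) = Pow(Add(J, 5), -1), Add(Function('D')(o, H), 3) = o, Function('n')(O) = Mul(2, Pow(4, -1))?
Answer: Rational(-4121157, 2) ≈ -2.0606e+6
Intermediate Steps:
Function('n')(O) = Rational(1, 2) (Function('n')(O) = Mul(2, Rational(1, 4)) = Rational(1, 2))
Function('D')(o, H) = Add(-3, o)
Function('E')(J) = Add(1, Mul(Rational(1, 3), Pow(Add(5, J), -1))) (Function('E')(J) = Add(1, Mul(Rational(1, 3), Pow(Add(J, 5), -1))) = Add(1, Mul(Rational(1, 3), Pow(Add(5, J), -1))))
Function('S')(v) = Add(Pow(v, 2), Mul(-2, v))
b = 26 (b = Mul(Mul(-4, Add(-2, -4)), Mul(Pow(Add(5, Add(-3, 2)), -1), Add(Rational(16, 3), Add(-3, 2)))) = Mul(Mul(-4, -6), Mul(Pow(Add(5, -1), -1), Add(Rational(16, 3), -1))) = Mul(24, Mul(Pow(4, -1), Rational(13, 3))) = Mul(24, Mul(Rational(1, 4), Rational(13, 3))) = Mul(24, Rational(13, 12)) = 26)
Mul(Add(Function('n')(-2), Mul(-1, b)), 80807) = Mul(Add(Rational(1, 2), Mul(-1, 26)), 80807) = Mul(Add(Rational(1, 2), -26), 80807) = Mul(Rational(-51, 2), 80807) = Rational(-4121157, 2)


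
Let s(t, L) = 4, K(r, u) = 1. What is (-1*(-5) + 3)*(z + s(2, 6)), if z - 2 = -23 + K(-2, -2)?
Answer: -128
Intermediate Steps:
z = -20 (z = 2 + (-23 + 1) = 2 - 22 = -20)
(-1*(-5) + 3)*(z + s(2, 6)) = (-1*(-5) + 3)*(-20 + 4) = (5 + 3)*(-16) = 8*(-16) = -128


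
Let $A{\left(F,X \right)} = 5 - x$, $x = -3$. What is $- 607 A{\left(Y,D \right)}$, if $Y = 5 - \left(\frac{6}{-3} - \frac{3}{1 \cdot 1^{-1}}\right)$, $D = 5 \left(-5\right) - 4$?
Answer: $-4856$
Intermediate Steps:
$D = -29$ ($D = -25 - 4 = -29$)
$Y = 10$ ($Y = 5 - \left(6 \left(- \frac{1}{3}\right) - \frac{3}{1 \cdot 1}\right) = 5 - \left(-2 - \frac{3}{1}\right) = 5 - \left(-2 - 3\right) = 5 - -5 = 5 + 5 = 10$)
$A{\left(F,X \right)} = 8$ ($A{\left(F,X \right)} = 5 - -3 = 5 + 3 = 8$)
$- 607 A{\left(Y,D \right)} = \left(-607\right) 8 = -4856$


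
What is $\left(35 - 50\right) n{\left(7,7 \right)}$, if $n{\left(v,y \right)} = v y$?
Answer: $-735$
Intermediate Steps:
$\left(35 - 50\right) n{\left(7,7 \right)} = \left(35 - 50\right) 7 \cdot 7 = \left(-15\right) 49 = -735$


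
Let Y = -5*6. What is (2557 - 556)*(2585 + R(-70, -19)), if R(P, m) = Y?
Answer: 5112555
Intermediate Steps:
Y = -30
R(P, m) = -30
(2557 - 556)*(2585 + R(-70, -19)) = (2557 - 556)*(2585 - 30) = 2001*2555 = 5112555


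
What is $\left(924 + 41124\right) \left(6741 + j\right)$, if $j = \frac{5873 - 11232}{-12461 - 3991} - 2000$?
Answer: $\frac{91109011888}{457} \approx 1.9936 \cdot 10^{8}$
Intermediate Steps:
$j = - \frac{32898641}{16452}$ ($j = - \frac{5359}{-16452} - 2000 = \left(-5359\right) \left(- \frac{1}{16452}\right) - 2000 = \frac{5359}{16452} - 2000 = - \frac{32898641}{16452} \approx -1999.7$)
$\left(924 + 41124\right) \left(6741 + j\right) = \left(924 + 41124\right) \left(6741 - \frac{32898641}{16452}\right) = 42048 \cdot \frac{78004291}{16452} = \frac{91109011888}{457}$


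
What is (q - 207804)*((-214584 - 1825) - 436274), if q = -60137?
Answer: 174880535703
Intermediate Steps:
(q - 207804)*((-214584 - 1825) - 436274) = (-60137 - 207804)*((-214584 - 1825) - 436274) = -267941*(-216409 - 436274) = -267941*(-652683) = 174880535703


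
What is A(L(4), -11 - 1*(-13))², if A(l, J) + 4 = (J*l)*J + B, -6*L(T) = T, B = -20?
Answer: 6400/9 ≈ 711.11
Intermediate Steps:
L(T) = -T/6
A(l, J) = -24 + l*J² (A(l, J) = -4 + ((J*l)*J - 20) = -4 + (l*J² - 20) = -4 + (-20 + l*J²) = -24 + l*J²)
A(L(4), -11 - 1*(-13))² = (-24 + (-⅙*4)*(-11 - 1*(-13))²)² = (-24 - 2*(-11 + 13)²/3)² = (-24 - ⅔*2²)² = (-24 - ⅔*4)² = (-24 - 8/3)² = (-80/3)² = 6400/9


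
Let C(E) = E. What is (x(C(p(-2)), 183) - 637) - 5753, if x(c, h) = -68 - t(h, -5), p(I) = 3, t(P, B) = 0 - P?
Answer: -6275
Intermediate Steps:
t(P, B) = -P
x(c, h) = -68 + h (x(c, h) = -68 - (-1)*h = -68 + h)
(x(C(p(-2)), 183) - 637) - 5753 = ((-68 + 183) - 637) - 5753 = (115 - 637) - 5753 = -522 - 5753 = -6275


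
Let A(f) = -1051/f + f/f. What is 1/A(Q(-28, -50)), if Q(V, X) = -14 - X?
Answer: -36/1015 ≈ -0.035468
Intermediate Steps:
A(f) = 1 - 1051/f (A(f) = -1051/f + 1 = 1 - 1051/f)
1/A(Q(-28, -50)) = 1/((-1051 + (-14 - 1*(-50)))/(-14 - 1*(-50))) = 1/((-1051 + (-14 + 50))/(-14 + 50)) = 1/((-1051 + 36)/36) = 1/((1/36)*(-1015)) = 1/(-1015/36) = -36/1015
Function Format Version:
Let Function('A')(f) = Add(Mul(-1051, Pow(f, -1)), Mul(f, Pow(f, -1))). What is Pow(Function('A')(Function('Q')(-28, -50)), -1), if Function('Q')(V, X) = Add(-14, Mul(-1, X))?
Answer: Rational(-36, 1015) ≈ -0.035468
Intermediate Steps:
Function('A')(f) = Add(1, Mul(-1051, Pow(f, -1))) (Function('A')(f) = Add(Mul(-1051, Pow(f, -1)), 1) = Add(1, Mul(-1051, Pow(f, -1))))
Pow(Function('A')(Function('Q')(-28, -50)), -1) = Pow(Mul(Pow(Add(-14, Mul(-1, -50)), -1), Add(-1051, Add(-14, Mul(-1, -50)))), -1) = Pow(Mul(Pow(Add(-14, 50), -1), Add(-1051, Add(-14, 50))), -1) = Pow(Mul(Pow(36, -1), Add(-1051, 36)), -1) = Pow(Mul(Rational(1, 36), -1015), -1) = Pow(Rational(-1015, 36), -1) = Rational(-36, 1015)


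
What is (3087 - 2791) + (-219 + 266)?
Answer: 343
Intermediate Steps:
(3087 - 2791) + (-219 + 266) = 296 + 47 = 343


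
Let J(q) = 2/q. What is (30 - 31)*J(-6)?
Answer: 1/3 ≈ 0.33333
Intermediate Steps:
(30 - 31)*J(-6) = (30 - 31)*(2/(-6)) = -2*(-1)/6 = -1*(-1/3) = 1/3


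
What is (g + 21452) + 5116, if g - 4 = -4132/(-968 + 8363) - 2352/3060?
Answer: 65496708/2465 ≈ 26571.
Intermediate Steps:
g = 6588/2465 (g = 4 + (-4132/(-968 + 8363) - 2352/3060) = 4 + (-4132/7395 - 2352*1/3060) = 4 + (-4132*1/7395 - 196/255) = 4 + (-4132/7395 - 196/255) = 4 - 3272/2465 = 6588/2465 ≈ 2.6726)
(g + 21452) + 5116 = (6588/2465 + 21452) + 5116 = 52885768/2465 + 5116 = 65496708/2465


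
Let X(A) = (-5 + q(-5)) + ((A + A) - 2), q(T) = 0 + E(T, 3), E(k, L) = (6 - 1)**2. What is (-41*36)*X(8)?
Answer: -50184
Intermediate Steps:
E(k, L) = 25 (E(k, L) = 5**2 = 25)
q(T) = 25 (q(T) = 0 + 25 = 25)
X(A) = 18 + 2*A (X(A) = (-5 + 25) + ((A + A) - 2) = 20 + (2*A - 2) = 20 + (-2 + 2*A) = 18 + 2*A)
(-41*36)*X(8) = (-41*36)*(18 + 2*8) = -1476*(18 + 16) = -1476*34 = -50184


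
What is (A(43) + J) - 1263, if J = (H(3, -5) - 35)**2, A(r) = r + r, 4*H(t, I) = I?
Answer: 2193/16 ≈ 137.06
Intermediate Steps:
H(t, I) = I/4
A(r) = 2*r
J = 21025/16 (J = ((1/4)*(-5) - 35)**2 = (-5/4 - 35)**2 = (-145/4)**2 = 21025/16 ≈ 1314.1)
(A(43) + J) - 1263 = (2*43 + 21025/16) - 1263 = (86 + 21025/16) - 1263 = 22401/16 - 1263 = 2193/16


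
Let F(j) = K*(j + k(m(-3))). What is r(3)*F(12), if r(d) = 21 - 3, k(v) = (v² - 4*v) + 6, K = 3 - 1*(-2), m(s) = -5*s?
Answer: 16470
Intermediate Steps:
K = 5 (K = 3 + 2 = 5)
k(v) = 6 + v² - 4*v
r(d) = 18
F(j) = 855 + 5*j (F(j) = 5*(j + (6 + (-5*(-3))² - (-20)*(-3))) = 5*(j + (6 + 15² - 4*15)) = 5*(j + (6 + 225 - 60)) = 5*(j + 171) = 5*(171 + j) = 855 + 5*j)
r(3)*F(12) = 18*(855 + 5*12) = 18*(855 + 60) = 18*915 = 16470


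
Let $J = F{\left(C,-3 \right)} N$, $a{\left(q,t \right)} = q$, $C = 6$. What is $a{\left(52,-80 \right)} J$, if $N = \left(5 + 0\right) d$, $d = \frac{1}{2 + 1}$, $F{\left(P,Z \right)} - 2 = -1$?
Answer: $\frac{260}{3} \approx 86.667$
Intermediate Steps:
$F{\left(P,Z \right)} = 1$ ($F{\left(P,Z \right)} = 2 - 1 = 1$)
$d = \frac{1}{3} \approx 0.33333$
$N = \frac{5}{3}$ ($N = \left(5 + 0\right) \frac{1}{3} = 5 \cdot \frac{1}{3} = \frac{5}{3} \approx 1.6667$)
$J = \frac{5}{3}$ ($J = 1 \cdot \frac{5}{3} = \frac{5}{3} \approx 1.6667$)
$a{\left(52,-80 \right)} J = 52 \cdot \frac{5}{3} = \frac{260}{3}$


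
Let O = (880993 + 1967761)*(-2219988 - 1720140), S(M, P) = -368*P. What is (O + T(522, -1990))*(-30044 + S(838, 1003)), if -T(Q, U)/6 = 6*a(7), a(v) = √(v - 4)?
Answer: 4480218924203563776 + 14369328*√3 ≈ 4.4802e+18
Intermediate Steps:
a(v) = √(-4 + v)
T(Q, U) = -36*√3 (T(Q, U) = -36*√(-4 + 7) = -36*√3)
O = -11224455400512 (O = 2848754*(-3940128) = -11224455400512)
(O + T(522, -1990))*(-30044 + S(838, 1003)) = (-11224455400512 - 36*√3)*(-30044 - 368*1003) = (-11224455400512 - 36*√3)*(-30044 - 369104) = (-11224455400512 - 36*√3)*(-399148) = 4480218924203563776 + 14369328*√3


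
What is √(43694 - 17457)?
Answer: √26237 ≈ 161.98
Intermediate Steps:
√(43694 - 17457) = √26237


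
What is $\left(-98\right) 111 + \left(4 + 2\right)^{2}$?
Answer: $-10842$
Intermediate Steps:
$\left(-98\right) 111 + \left(4 + 2\right)^{2} = -10878 + 6^{2} = -10878 + 36 = -10842$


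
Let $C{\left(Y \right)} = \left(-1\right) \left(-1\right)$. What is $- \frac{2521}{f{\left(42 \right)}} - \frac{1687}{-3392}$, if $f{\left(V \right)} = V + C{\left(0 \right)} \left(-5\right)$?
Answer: $- \frac{8488813}{125504} \approx -67.638$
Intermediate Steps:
$C{\left(Y \right)} = 1$
$f{\left(V \right)} = -5 + V$ ($f{\left(V \right)} = V + 1 \left(-5\right) = V - 5 = -5 + V$)
$- \frac{2521}{f{\left(42 \right)}} - \frac{1687}{-3392} = - \frac{2521}{-5 + 42} - \frac{1687}{-3392} = - \frac{2521}{37} - - \frac{1687}{3392} = \left(-2521\right) \frac{1}{37} + \frac{1687}{3392} = - \frac{2521}{37} + \frac{1687}{3392} = - \frac{8488813}{125504}$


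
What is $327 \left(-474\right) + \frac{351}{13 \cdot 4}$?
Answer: $- \frac{619965}{4} \approx -1.5499 \cdot 10^{5}$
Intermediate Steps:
$327 \left(-474\right) + \frac{351}{13 \cdot 4} = -154998 + \frac{351}{52} = -154998 + 351 \cdot \frac{1}{52} = -154998 + \frac{27}{4} = - \frac{619965}{4}$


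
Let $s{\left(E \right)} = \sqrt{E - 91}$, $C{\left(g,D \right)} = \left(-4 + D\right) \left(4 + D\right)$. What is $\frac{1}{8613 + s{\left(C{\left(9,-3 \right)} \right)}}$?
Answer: $\frac{8613}{74183867} - \frac{7 i \sqrt{2}}{74183867} \approx 0.0001161 - 1.3345 \cdot 10^{-7} i$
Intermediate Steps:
$s{\left(E \right)} = \sqrt{-91 + E}$
$\frac{1}{8613 + s{\left(C{\left(9,-3 \right)} \right)}} = \frac{1}{8613 + \sqrt{-91 - \left(16 - \left(-3\right)^{2}\right)}} = \frac{1}{8613 + \sqrt{-91 + \left(-16 + 9\right)}} = \frac{1}{8613 + \sqrt{-91 - 7}} = \frac{1}{8613 + \sqrt{-98}} = \frac{1}{8613 + 7 i \sqrt{2}}$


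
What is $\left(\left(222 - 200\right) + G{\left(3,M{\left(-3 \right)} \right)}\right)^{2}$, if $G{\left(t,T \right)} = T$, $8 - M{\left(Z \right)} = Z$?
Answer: $1089$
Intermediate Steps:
$M{\left(Z \right)} = 8 - Z$
$\left(\left(222 - 200\right) + G{\left(3,M{\left(-3 \right)} \right)}\right)^{2} = \left(\left(222 - 200\right) + \left(8 - -3\right)\right)^{2} = \left(22 + \left(8 + 3\right)\right)^{2} = \left(22 + 11\right)^{2} = 33^{2} = 1089$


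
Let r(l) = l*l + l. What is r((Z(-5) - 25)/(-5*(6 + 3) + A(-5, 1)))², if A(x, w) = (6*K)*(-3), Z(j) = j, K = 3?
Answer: 184900/1185921 ≈ 0.15591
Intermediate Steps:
A(x, w) = -54 (A(x, w) = (6*3)*(-3) = 18*(-3) = -54)
r(l) = l + l² (r(l) = l² + l = l + l²)
r((Z(-5) - 25)/(-5*(6 + 3) + A(-5, 1)))² = (((-5 - 25)/(-5*(6 + 3) - 54))*(1 + (-5 - 25)/(-5*(6 + 3) - 54)))² = ((-30/(-5*9 - 54))*(1 - 30/(-5*9 - 54)))² = ((-30/(-45 - 54))*(1 - 30/(-45 - 54)))² = ((-30/(-99))*(1 - 30/(-99)))² = ((-30*(-1/99))*(1 - 30*(-1/99)))² = (10*(1 + 10/33)/33)² = ((10/33)*(43/33))² = (430/1089)² = 184900/1185921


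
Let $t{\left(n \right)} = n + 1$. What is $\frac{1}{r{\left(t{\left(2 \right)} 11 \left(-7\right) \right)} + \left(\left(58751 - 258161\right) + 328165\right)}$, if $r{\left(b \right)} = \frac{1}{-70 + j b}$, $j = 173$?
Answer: $\frac{40033}{5154448914} \approx 7.7667 \cdot 10^{-6}$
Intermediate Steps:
$t{\left(n \right)} = 1 + n$
$r{\left(b \right)} = \frac{1}{-70 + 173 b}$
$\frac{1}{r{\left(t{\left(2 \right)} 11 \left(-7\right) \right)} + \left(\left(58751 - 258161\right) + 328165\right)} = \frac{1}{\frac{1}{-70 + 173 \left(1 + 2\right) 11 \left(-7\right)} + \left(\left(58751 - 258161\right) + 328165\right)} = \frac{1}{\frac{1}{-70 + 173 \cdot 3 \cdot 11 \left(-7\right)} + \left(-199410 + 328165\right)} = \frac{1}{\frac{1}{-70 + 173 \cdot 33 \left(-7\right)} + 128755} = \frac{1}{\frac{1}{-70 + 173 \left(-231\right)} + 128755} = \frac{1}{\frac{1}{-70 - 39963} + 128755} = \frac{1}{\frac{1}{-40033} + 128755} = \frac{1}{- \frac{1}{40033} + 128755} = \frac{1}{\frac{5154448914}{40033}} = \frac{40033}{5154448914}$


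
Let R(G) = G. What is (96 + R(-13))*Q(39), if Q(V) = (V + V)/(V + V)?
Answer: 83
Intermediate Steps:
Q(V) = 1 (Q(V) = (2*V)/((2*V)) = (2*V)*(1/(2*V)) = 1)
(96 + R(-13))*Q(39) = (96 - 13)*1 = 83*1 = 83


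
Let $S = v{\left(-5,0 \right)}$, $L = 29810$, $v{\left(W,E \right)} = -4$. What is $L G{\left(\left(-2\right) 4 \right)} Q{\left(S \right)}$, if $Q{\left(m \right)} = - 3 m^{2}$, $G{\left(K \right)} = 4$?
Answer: $-5723520$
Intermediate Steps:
$S = -4$
$L G{\left(\left(-2\right) 4 \right)} Q{\left(S \right)} = 29810 \cdot 4 \left(- 3 \left(-4\right)^{2}\right) = 29810 \cdot 4 \left(\left(-3\right) 16\right) = 29810 \cdot 4 \left(-48\right) = 29810 \left(-192\right) = -5723520$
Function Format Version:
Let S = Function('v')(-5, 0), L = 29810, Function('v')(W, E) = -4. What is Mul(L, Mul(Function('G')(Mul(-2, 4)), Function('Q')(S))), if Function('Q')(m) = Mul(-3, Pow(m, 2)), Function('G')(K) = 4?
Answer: -5723520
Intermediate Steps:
S = -4
Mul(L, Mul(Function('G')(Mul(-2, 4)), Function('Q')(S))) = Mul(29810, Mul(4, Mul(-3, Pow(-4, 2)))) = Mul(29810, Mul(4, Mul(-3, 16))) = Mul(29810, Mul(4, -48)) = Mul(29810, -192) = -5723520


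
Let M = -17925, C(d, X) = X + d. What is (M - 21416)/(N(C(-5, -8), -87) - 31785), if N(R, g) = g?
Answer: 39341/31872 ≈ 1.2343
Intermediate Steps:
(M - 21416)/(N(C(-5, -8), -87) - 31785) = (-17925 - 21416)/(-87 - 31785) = -39341/(-31872) = -39341*(-1/31872) = 39341/31872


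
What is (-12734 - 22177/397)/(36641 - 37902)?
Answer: 5077575/500617 ≈ 10.143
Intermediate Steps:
(-12734 - 22177/397)/(36641 - 37902) = (-12734 - 22177*1/397)/(-1261) = (-12734 - 22177/397)*(-1/1261) = -5077575/397*(-1/1261) = 5077575/500617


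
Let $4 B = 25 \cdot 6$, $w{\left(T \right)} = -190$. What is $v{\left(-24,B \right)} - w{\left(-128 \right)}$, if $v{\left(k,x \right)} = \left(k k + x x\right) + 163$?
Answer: $\frac{9341}{4} \approx 2335.3$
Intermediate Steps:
$B = \frac{75}{2}$ ($B = \frac{25 \cdot 6}{4} = \frac{1}{4} \cdot 150 = \frac{75}{2} \approx 37.5$)
$v{\left(k,x \right)} = 163 + k^{2} + x^{2}$ ($v{\left(k,x \right)} = \left(k^{2} + x^{2}\right) + 163 = 163 + k^{2} + x^{2}$)
$v{\left(-24,B \right)} - w{\left(-128 \right)} = \left(163 + \left(-24\right)^{2} + \left(\frac{75}{2}\right)^{2}\right) - -190 = \left(163 + 576 + \frac{5625}{4}\right) + 190 = \frac{8581}{4} + 190 = \frac{9341}{4}$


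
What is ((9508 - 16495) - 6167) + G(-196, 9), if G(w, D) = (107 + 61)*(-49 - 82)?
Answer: -35162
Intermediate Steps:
G(w, D) = -22008 (G(w, D) = 168*(-131) = -22008)
((9508 - 16495) - 6167) + G(-196, 9) = ((9508 - 16495) - 6167) - 22008 = (-6987 - 6167) - 22008 = -13154 - 22008 = -35162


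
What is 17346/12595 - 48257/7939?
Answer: -470087021/99991705 ≈ -4.7013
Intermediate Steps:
17346/12595 - 48257/7939 = -470087021/99991705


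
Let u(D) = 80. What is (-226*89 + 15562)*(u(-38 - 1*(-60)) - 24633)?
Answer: 111765256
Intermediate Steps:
(-226*89 + 15562)*(u(-38 - 1*(-60)) - 24633) = (-226*89 + 15562)*(80 - 24633) = (-20114 + 15562)*(-24553) = -4552*(-24553) = 111765256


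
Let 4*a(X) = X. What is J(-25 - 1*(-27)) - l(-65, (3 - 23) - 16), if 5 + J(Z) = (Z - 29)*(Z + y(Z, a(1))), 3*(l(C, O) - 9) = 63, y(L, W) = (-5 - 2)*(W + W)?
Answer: 11/2 ≈ 5.5000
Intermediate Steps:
a(X) = X/4
y(L, W) = -14*W
l(C, O) = 30 (l(C, O) = 9 + (⅓)*63 = 9 + 21 = 30)
J(Z) = -5 + (-29 + Z)*(-7/2 + Z) (J(Z) = -5 + (Z - 29)*(Z - 7/2) = -5 + (-29 + Z)*(Z - 14*¼) = -5 + (-29 + Z)*(Z - 7/2) = -5 + (-29 + Z)*(-7/2 + Z))
J(-25 - 1*(-27)) - l(-65, (3 - 23) - 16) = (193/2 + (-25 - 1*(-27))² - 65*(-25 - 1*(-27))/2) - 1*30 = (193/2 + (-25 + 27)² - 65*(-25 + 27)/2) - 30 = (193/2 + 2² - 65/2*2) - 30 = (193/2 + 4 - 65) - 30 = 71/2 - 30 = 11/2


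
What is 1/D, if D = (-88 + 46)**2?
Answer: 1/1764 ≈ 0.00056689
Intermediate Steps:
D = 1764 (D = (-42)**2 = 1764)
1/D = 1/1764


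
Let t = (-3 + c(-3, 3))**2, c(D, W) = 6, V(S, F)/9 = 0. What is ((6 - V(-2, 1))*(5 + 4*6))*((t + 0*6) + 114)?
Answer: 21402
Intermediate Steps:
V(S, F) = 0 (V(S, F) = 9*0 = 0)
t = 9 (t = (-3 + 6)**2 = 3**2 = 9)
((6 - V(-2, 1))*(5 + 4*6))*((t + 0*6) + 114) = ((6 - 1*0)*(5 + 4*6))*((9 + 0*6) + 114) = ((6 + 0)*(5 + 24))*((9 + 0) + 114) = (6*29)*(9 + 114) = 174*123 = 21402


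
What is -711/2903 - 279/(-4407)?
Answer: -774480/4264507 ≈ -0.18161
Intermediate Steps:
-711/2903 - 279/(-4407) = -711*1/2903 - 279*(-1/4407) = -711/2903 + 93/1469 = -774480/4264507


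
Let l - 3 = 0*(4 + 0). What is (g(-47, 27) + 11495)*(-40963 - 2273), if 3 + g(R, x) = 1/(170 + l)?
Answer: -85958226612/173 ≈ -4.9687e+8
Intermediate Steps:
l = 3 (l = 3 + 0*(4 + 0) = 3 + 0*4 = 3 + 0 = 3)
g(R, x) = -518/173 (g(R, x) = -3 + 1/(170 + 3) = -3 + 1/173 = -518/173)
(g(-47, 27) + 11495)*(-40963 - 2273) = (-518/173 + 11495)*(-40963 - 2273) = (1988117/173)*(-43236) = -85958226612/173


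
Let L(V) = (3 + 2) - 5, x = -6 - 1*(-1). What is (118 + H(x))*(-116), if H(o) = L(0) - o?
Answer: -14268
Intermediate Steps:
x = -5 (x = -6 + 1 = -5)
L(V) = 0 (L(V) = 5 - 5 = 0)
H(o) = -o (H(o) = 0 - o = -o)
(118 + H(x))*(-116) = (118 - 1*(-5))*(-116) = (118 + 5)*(-116) = 123*(-116) = -14268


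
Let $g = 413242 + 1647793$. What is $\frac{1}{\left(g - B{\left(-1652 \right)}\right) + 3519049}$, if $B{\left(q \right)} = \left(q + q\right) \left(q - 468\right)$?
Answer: $- \frac{1}{1424396} \approx -7.0205 \cdot 10^{-7}$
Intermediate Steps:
$g = 2061035$
$B{\left(q \right)} = 2 q \left(-468 + q\right)$
$\frac{1}{\left(g - B{\left(-1652 \right)}\right) + 3519049} = \frac{1}{\left(2061035 - 2 \left(-1652\right) \left(-468 - 1652\right)\right) + 3519049} = \frac{1}{\left(2061035 - 2 \left(-1652\right) \left(-2120\right)\right) + 3519049} = \frac{1}{\left(2061035 - 7004480\right) + 3519049} = \frac{1}{-4943445 + 3519049} = \frac{1}{-1424396} = - \frac{1}{1424396}$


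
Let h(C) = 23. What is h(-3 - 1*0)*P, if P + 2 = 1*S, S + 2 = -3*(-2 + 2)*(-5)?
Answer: -92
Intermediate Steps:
S = -2 (S = -2 - 3*(-2 + 2)*(-5) = -2 - 3*0*(-5) = -2 + 0*(-5) = -2 + 0 = -2)
P = -4 (P = -2 + 1*(-2) = -2 - 2 = -4)
h(-3 - 1*0)*P = 23*(-4) = -92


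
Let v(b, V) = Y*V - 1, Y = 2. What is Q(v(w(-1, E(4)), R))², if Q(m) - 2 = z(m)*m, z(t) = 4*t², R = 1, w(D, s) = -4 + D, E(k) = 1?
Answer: 36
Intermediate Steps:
v(b, V) = -1 + 2*V (v(b, V) = 2*V - 1 = -1 + 2*V)
Q(m) = 2 + 4*m³ (Q(m) = 2 + (4*m²)*m = 2 + 4*m³)
Q(v(w(-1, E(4)), R))² = (2 + 4*(-1 + 2*1)³)² = (2 + 4*(-1 + 2)³)² = (2 + 4*1³)² = (2 + 4*1)² = (2 + 4)² = 6² = 36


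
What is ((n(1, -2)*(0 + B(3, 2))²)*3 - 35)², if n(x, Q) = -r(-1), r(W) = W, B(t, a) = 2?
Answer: 529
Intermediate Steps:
n(x, Q) = 1 (n(x, Q) = -1*(-1) = 1)
((n(1, -2)*(0 + B(3, 2))²)*3 - 35)² = ((1*(0 + 2)²)*3 - 35)² = ((1*2²)*3 - 35)² = ((1*4)*3 - 35)² = (4*3 - 35)² = (12 - 35)² = (-23)² = 529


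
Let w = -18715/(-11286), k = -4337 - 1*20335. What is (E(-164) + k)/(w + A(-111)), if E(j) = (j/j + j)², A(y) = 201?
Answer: 160974/17197 ≈ 9.3606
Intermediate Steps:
k = -24672 (k = -4337 - 20335 = -24672)
E(j) = (1 + j)²
w = 985/594 (w = -18715*(-1/11286) = 985/594 ≈ 1.6582)
(E(-164) + k)/(w + A(-111)) = ((1 - 164)² - 24672)/(985/594 + 201) = ((-163)² - 24672)/(120379/594) = (26569 - 24672)*(594/120379) = 1897*(594/120379) = 160974/17197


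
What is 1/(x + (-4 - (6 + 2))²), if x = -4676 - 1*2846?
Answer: -1/7378 ≈ -0.00013554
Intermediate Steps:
x = -7522 (x = -4676 - 2846 = -7522)
1/(x + (-4 - (6 + 2))²) = 1/(-7522 + (-4 - (6 + 2))²) = 1/(-7522 + (-4 - 1*8)²) = 1/(-7522 + (-4 - 8)²) = 1/(-7522 + (-12)²) = 1/(-7522 + 144) = 1/(-7378) = -1/7378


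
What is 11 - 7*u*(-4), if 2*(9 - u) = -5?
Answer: 333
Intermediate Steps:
u = 23/2 (u = 9 - ½*(-5) = 9 + 5/2 = 23/2 ≈ 11.500)
11 - 7*u*(-4) = 11 - 7*(23/2)*(-4) = 11 - 161*(-4)/2 = 11 - 1*(-322) = 11 + 322 = 333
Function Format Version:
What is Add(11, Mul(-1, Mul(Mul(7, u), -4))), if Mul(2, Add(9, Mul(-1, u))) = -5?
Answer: 333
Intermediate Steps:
u = Rational(23, 2) (u = Add(9, Mul(Rational(-1, 2), -5)) = Add(9, Rational(5, 2)) = Rational(23, 2) ≈ 11.500)
Add(11, Mul(-1, Mul(Mul(7, u), -4))) = Add(11, Mul(-1, Mul(Mul(7, Rational(23, 2)), -4))) = Add(11, Mul(-1, Mul(Rational(161, 2), -4))) = Add(11, Mul(-1, -322)) = Add(11, 322) = 333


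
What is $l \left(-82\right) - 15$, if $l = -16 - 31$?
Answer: $3839$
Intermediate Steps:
$l = -47$ ($l = -16 - 31 = -47$)
$l \left(-82\right) - 15 = \left(-47\right) \left(-82\right) - 15 = 3854 - 15 = 3839$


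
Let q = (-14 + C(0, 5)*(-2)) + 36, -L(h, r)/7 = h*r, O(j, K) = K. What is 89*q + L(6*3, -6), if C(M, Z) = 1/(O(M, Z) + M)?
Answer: 13392/5 ≈ 2678.4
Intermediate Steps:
C(M, Z) = 1/(M + Z) (C(M, Z) = 1/(Z + M) = 1/(M + Z))
L(h, r) = -7*h*r
q = 108/5 (q = (-14 - 2/(0 + 5)) + 36 = (-14 - 2/5) + 36 = (-14 + (⅕)*(-2)) + 36 = (-14 - ⅖) + 36 = -72/5 + 36 = 108/5 ≈ 21.600)
89*q + L(6*3, -6) = 89*(108/5) - 7*6*3*(-6) = 9612/5 - 7*18*(-6) = 9612/5 + 756 = 13392/5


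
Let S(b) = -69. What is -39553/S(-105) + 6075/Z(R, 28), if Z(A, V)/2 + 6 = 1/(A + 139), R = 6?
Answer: 7962739/119922 ≈ 66.399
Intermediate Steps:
Z(A, V) = -12 + 2/(139 + A) (Z(A, V) = -12 + 2/(A + 139) = -12 + 2/(139 + A))
-39553/S(-105) + 6075/Z(R, 28) = -39553/(-69) + 6075/((2*(-833 - 6*6)/(139 + 6))) = -39553*(-1/69) + 6075/((2*(-833 - 36)/145)) = 39553/69 + 6075/((2*(1/145)*(-869))) = 39553/69 + 6075/(-1738/145) = 39553/69 + 6075*(-145/1738) = 39553/69 - 880875/1738 = 7962739/119922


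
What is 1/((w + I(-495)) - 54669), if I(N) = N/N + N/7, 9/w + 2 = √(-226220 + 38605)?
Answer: -100646223965/5509244907212848 + 441*I*√187615/27546224536064240 ≈ -1.8269e-5 + 6.9344e-12*I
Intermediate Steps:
w = 9/(-2 + I*√187615) (w = 9/(-2 + √(-226220 + 38605)) = 9/(-2 + √(-187615)) = 9/(-2 + I*√187615) ≈ -9.5939e-5 - 0.020778*I)
I(N) = 1 + N/7 (I(N) = 1 + N*(⅐) = 1 + N/7)
1/((w + I(-495)) - 54669) = 1/(((-18/187619 - 9*I*√187615/187619) + (1 + (⅐)*(-495))) - 54669) = 1/(((-18/187619 - 9*I*√187615/187619) + (1 - 495/7)) - 54669) = 1/(((-18/187619 - 9*I*√187615/187619) - 488/7) - 54669) = 1/((-91558198/1313333 - 9*I*√187615/187619) - 54669) = 1/(-71890159975/1313333 - 9*I*√187615/187619)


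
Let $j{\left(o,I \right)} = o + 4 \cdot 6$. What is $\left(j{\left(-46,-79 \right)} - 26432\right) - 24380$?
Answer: $-50834$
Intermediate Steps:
$j{\left(o,I \right)} = 24 + o$ ($j{\left(o,I \right)} = o + 24 = 24 + o$)
$\left(j{\left(-46,-79 \right)} - 26432\right) - 24380 = \left(\left(24 - 46\right) - 26432\right) - 24380 = \left(-22 - 26432\right) - 24380 = -26454 - 24380 = -50834$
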